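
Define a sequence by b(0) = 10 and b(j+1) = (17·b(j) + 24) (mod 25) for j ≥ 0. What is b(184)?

b(0) = 10,  b(1) = 19,  b(2) = 22,  b(3) = 23,  b(4) = 15,  b(5) = 4,  b(6) = 17,  b(7) = 13,  b(8) = 20,  b(9) = 14,  b(10) = 12,  b(11) = 3,  b(12) = 0,  b(13) = 24,  b(14) = 7,  b(15) = 18,  b(16) = 5,  b(17) = 9,  b(18) = 2,  b(19) = 8,  b(20) = 10.
The sequence repeats with period 20.
(184 - 0) mod 20 = 4, so b(184) = b(4) = 15.

15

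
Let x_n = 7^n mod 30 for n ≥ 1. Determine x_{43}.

13

x_1 = 7,  x_2 = 19,  x_3 = 13,  x_4 = 1,  x_5 = 7.
The sequence repeats with period 4.
(43 - 1) mod 4 = 2, so x_{43} = x_3 = 13.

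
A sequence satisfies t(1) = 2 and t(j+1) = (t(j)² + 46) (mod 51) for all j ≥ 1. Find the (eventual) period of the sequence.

Computing terms: t(1) = 2,  t(2) = 50,  t(3) = 47,  t(4) = 11,  t(5) = 14,  t(6) = 38,  t(7) = 11.
Since t(7) = t(4) = 11, the sequence is eventually periodic: after a pre-period of length 3 it cycles with period 3.

3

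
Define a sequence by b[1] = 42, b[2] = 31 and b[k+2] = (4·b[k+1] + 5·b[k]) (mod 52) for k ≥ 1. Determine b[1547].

22

We have b[1] = 42, b[2] = 31, b[3] = 22, b[4] = 35, b[5] = 42, b[6] = 31.
The sequence repeats with period 4.
So b[1547] = b[1 + ((1547-1) mod 4)] = b[3] = 22.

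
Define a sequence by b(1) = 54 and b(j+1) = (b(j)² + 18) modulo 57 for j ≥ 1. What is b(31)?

We have b(1) = 54, b(2) = 27, b(3) = 6, b(4) = 54.
The sequence repeats with period 3.
(31 - 1) mod 3 = 0, so b(31) = b(1) = 54.

54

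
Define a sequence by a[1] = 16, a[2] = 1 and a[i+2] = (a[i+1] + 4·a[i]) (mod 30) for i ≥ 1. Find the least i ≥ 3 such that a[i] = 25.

Listing terms: a[1] = 16; a[2] = 1; a[3] = 5; a[4] = 9; a[5] = 29; a[6] = 5; a[7] = 1; a[8] = 21; a[9] = 25; a[10] = 19; a[11] = 29; a[12] = 15; a[13] = 11; a[14] = 11; a[15] = 25; a[16] = 9; a[17] = 19; a[18] = 25; a[19] = 11; a[20] = 21; a[21] = 5; a[22] = 29; a[23] = 19; a[24] = 15; a[25] = 1; a[26] = 1; a[27] = 5.
Since (a[26], a[27]) = (a[2], a[3]) = (1, 5) (two consecutive terms determine the rest), the sequence is eventually periodic: after a pre-period of length 1 it cycles with period 24.
The value 25 first appears (with i ≥ 3) at a[9].

9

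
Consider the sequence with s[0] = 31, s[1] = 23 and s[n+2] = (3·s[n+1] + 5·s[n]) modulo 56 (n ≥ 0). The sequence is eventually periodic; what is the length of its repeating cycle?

12

s[0] = 31, s[1] = 23, s[2] = 0, s[3] = 3, s[4] = 9, s[5] = 42, s[6] = 3, s[7] = 51, s[8] = 0, s[9] = 31, s[10] = 37, s[11] = 42, s[12] = 31, s[13] = 23.
Since (s[12], s[13]) = (s[0], s[1]) = (31, 23) (two consecutive terms determine the rest), the sequence is periodic with period 12.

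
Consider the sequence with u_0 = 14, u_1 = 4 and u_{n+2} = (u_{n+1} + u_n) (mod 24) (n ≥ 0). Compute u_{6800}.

Computing terms: u_0 = 14,  u_1 = 4,  u_2 = 18,  u_3 = 22,  u_4 = 16,  u_5 = 14,  u_6 = 6,  u_7 = 20,  u_8 = 2,  u_9 = 22,  u_{10} = 0,  u_{11} = 22,  u_{12} = 22,  u_{13} = 20,  u_{14} = 18,  u_{15} = 14,  u_{16} = 8,  u_{17} = 22,  u_{18} = 6,  u_{19} = 4,  u_{20} = 10,  u_{21} = 14,  u_{22} = 0,  u_{23} = 14,  u_{24} = 14,  u_{25} = 4.
Since (u_{24}, u_{25}) = (u_0, u_1) = (14, 4) (two consecutive terms determine the rest), the sequence is periodic with period 24.
So u_{6800} = u_{0 + ((6800-0) mod 24)} = u_8 = 2.

2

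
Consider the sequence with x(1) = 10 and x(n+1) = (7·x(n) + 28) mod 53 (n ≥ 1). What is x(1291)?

We have x(1) = 10, x(2) = 45, x(3) = 25, x(4) = 44, x(5) = 18, x(6) = 48, x(7) = 46, x(8) = 32, x(9) = 40, x(10) = 43, x(11) = 11, x(12) = 52, x(13) = 21, x(14) = 16, x(15) = 34, x(16) = 1, x(17) = 35, x(18) = 8, x(19) = 31, x(20) = 33, x(21) = 47, x(22) = 39, x(23) = 36, x(24) = 15, x(25) = 27, x(26) = 5, x(27) = 10.
The sequence repeats with period 26.
So x(1291) = x(1 + ((1291-1) mod 26)) = x(17) = 35.

35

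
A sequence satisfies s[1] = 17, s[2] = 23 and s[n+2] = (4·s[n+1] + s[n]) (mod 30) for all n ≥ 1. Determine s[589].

Computing terms: s[1] = 17, s[2] = 23, s[3] = 19, s[4] = 9, s[5] = 25, s[6] = 19, s[7] = 11, s[8] = 3, s[9] = 23, s[10] = 5, s[11] = 13, s[12] = 27, s[13] = 1, s[14] = 1, s[15] = 5, s[16] = 21, s[17] = 29, s[18] = 17, s[19] = 7, s[20] = 15, s[21] = 7, s[22] = 13, s[23] = 29, s[24] = 9, s[25] = 5, s[26] = 29, s[27] = 1, s[28] = 3, s[29] = 13, s[30] = 25, s[31] = 23, s[32] = 27, s[33] = 11, s[34] = 11, s[35] = 25, s[36] = 21, s[37] = 19, s[38] = 7, s[39] = 17, s[40] = 15, s[41] = 17, s[42] = 23.
The sequence repeats with period 40.
(589 - 1) mod 40 = 28, so s[589] = s[29] = 13.

13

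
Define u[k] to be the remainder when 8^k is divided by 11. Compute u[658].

Computing terms: u[1] = 8,  u[2] = 9,  u[3] = 6,  u[4] = 4,  u[5] = 10,  u[6] = 3,  u[7] = 2,  u[8] = 5,  u[9] = 7,  u[10] = 1,  u[11] = 8.
The sequence repeats with period 10.
(658 - 1) mod 10 = 7, so u[658] = u[8] = 5.

5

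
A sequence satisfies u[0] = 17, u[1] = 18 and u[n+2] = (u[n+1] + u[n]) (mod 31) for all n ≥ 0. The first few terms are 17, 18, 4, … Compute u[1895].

Computing terms: u[0] = 17,  u[1] = 18,  u[2] = 4,  u[3] = 22,  u[4] = 26,  u[5] = 17,  u[6] = 12,  u[7] = 29,  u[8] = 10,  u[9] = 8,  u[10] = 18,  u[11] = 26,  u[12] = 13,  u[13] = 8,  u[14] = 21,  u[15] = 29,  u[16] = 19,  u[17] = 17,  u[18] = 5,  u[19] = 22,  u[20] = 27,  u[21] = 18,  u[22] = 14,  u[23] = 1,  u[24] = 15,  u[25] = 16,  u[26] = 0,  u[27] = 16,  u[28] = 16,  u[29] = 1,  u[30] = 17,  u[31] = 18.
Since (u[30], u[31]) = (u[0], u[1]) = (17, 18) (two consecutive terms determine the rest), the sequence is periodic with period 30.
(1895 - 0) mod 30 = 5, so u[1895] = u[5] = 17.

17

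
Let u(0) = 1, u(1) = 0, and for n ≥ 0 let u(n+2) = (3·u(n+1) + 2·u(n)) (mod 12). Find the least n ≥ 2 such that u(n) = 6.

We have u(0) = 1, u(1) = 0, u(2) = 2, u(3) = 6, u(4) = 10, u(5) = 6, u(6) = 2, u(7) = 6.
Since (u(6), u(7)) = (u(2), u(3)) = (2, 6) (two consecutive terms determine the rest), the sequence is eventually periodic: after a pre-period of length 2 it cycles with period 4.
The value 6 first appears (with n ≥ 2) at u(3).

3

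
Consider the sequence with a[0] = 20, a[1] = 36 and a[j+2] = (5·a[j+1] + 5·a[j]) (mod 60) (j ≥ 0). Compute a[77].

Computing terms: a[0] = 20; a[1] = 36; a[2] = 40; a[3] = 20; a[4] = 0; a[5] = 40; a[6] = 20.
Since (a[5], a[6]) = (a[2], a[3]) = (40, 20) (two consecutive terms determine the rest), the sequence is eventually periodic: after a pre-period of length 2 it cycles with period 3.
For j ≥ 2, a[j] depends only on (j - 2) mod 3. (77 - 2) mod 3 = 0, so a[77] = a[2] = 40.

40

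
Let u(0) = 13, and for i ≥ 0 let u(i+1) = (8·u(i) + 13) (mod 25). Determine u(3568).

18

We have u(0) = 13; u(1) = 17; u(2) = 24; u(3) = 5; u(4) = 3; u(5) = 12; u(6) = 9; u(7) = 10; u(8) = 18; u(9) = 7; u(10) = 19; u(11) = 15; u(12) = 8; u(13) = 2; u(14) = 4; u(15) = 20; u(16) = 23; u(17) = 22; u(18) = 14; u(19) = 0; u(20) = 13.
The sequence repeats with period 20.
(3568 - 0) mod 20 = 8, so u(3568) = u(8) = 18.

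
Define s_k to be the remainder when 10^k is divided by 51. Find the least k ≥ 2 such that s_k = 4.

4

s_1 = 10; s_2 = 49; s_3 = 31; s_4 = 4; s_5 = 40; s_6 = 43; s_7 = 22; s_8 = 16; s_9 = 7; s_{10} = 19; s_{11} = 37; s_{12} = 13; s_{13} = 28; s_{14} = 25; s_{15} = 46; s_{16} = 1; s_{17} = 10.
Since s_{17} = s_1 = 10, the sequence is periodic with period 16.
The value 4 first appears (with k ≥ 2) at s_4.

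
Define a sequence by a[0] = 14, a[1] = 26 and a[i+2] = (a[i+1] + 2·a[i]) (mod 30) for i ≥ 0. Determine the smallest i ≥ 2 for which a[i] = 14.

Computing terms: a[0] = 14,  a[1] = 26,  a[2] = 24,  a[3] = 16,  a[4] = 4,  a[5] = 6,  a[6] = 14,  a[7] = 26.
Since (a[6], a[7]) = (a[0], a[1]) = (14, 26) (two consecutive terms determine the rest), the sequence is periodic with period 6.
The value 14 next appears (with i ≥ 2) at a[6].

6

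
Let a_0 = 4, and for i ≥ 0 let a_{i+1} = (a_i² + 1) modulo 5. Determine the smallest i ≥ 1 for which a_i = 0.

2

a_0 = 4; a_1 = 2; a_2 = 0; a_3 = 1; a_4 = 2.
Since a_4 = a_1 = 2, the sequence is eventually periodic: after a pre-period of length 1 it cycles with period 3.
The value 0 first appears (with i ≥ 1) at a_2.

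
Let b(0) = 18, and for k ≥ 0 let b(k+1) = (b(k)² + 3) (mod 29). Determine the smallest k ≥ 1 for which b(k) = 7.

b(0) = 18,  b(1) = 8,  b(2) = 9,  b(3) = 26,  b(4) = 12,  b(5) = 2,  b(6) = 7,  b(7) = 23,  b(8) = 10,  b(9) = 16,  b(10) = 27,  b(11) = 7.
Since b(11) = b(6) = 7, the sequence is eventually periodic: after a pre-period of length 6 it cycles with period 5.
The value 7 first appears (with k ≥ 1) at b(6).

6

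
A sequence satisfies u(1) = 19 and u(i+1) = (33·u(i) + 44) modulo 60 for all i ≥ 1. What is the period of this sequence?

Computing terms: u(1) = 19, u(2) = 11, u(3) = 47, u(4) = 35, u(5) = 59, u(6) = 11.
Since u(6) = u(2) = 11, the sequence is eventually periodic: after a pre-period of length 1 it cycles with period 4.

4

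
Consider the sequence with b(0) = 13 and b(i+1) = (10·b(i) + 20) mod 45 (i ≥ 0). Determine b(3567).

b(0) = 13,  b(1) = 15,  b(2) = 35,  b(3) = 10,  b(4) = 30,  b(5) = 5,  b(6) = 25,  b(7) = 0,  b(8) = 20,  b(9) = 40,  b(10) = 15.
Since b(10) = b(1) = 15, the sequence is eventually periodic: after a pre-period of length 1 it cycles with period 9.
For i ≥ 1, b(i) depends only on (i - 1) mod 9. (3567 - 1) mod 9 = 2, so b(3567) = b(3) = 10.

10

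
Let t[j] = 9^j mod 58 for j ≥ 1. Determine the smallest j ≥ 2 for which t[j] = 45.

6

Listing terms: t[1] = 9, t[2] = 23, t[3] = 33, t[4] = 7, t[5] = 5, t[6] = 45, t[7] = 57, t[8] = 49, t[9] = 35, t[10] = 25, t[11] = 51, t[12] = 53, t[13] = 13, t[14] = 1, t[15] = 9.
Since t[15] = t[1] = 9, the sequence is periodic with period 14.
The value 45 first appears (with j ≥ 2) at t[6].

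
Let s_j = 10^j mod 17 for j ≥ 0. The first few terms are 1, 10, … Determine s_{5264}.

1

We have s_0 = 1, s_1 = 10, s_2 = 15, s_3 = 14, s_4 = 4, s_5 = 6, s_6 = 9, s_7 = 5, s_8 = 16, s_9 = 7, s_{10} = 2, s_{11} = 3, s_{12} = 13, s_{13} = 11, s_{14} = 8, s_{15} = 12, s_{16} = 1.
The sequence repeats with period 16.
So s_{5264} = s_{0 + ((5264-0) mod 16)} = s_0 = 1.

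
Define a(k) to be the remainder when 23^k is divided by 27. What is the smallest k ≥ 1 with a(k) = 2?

Computing terms: a(0) = 1; a(1) = 23; a(2) = 16; a(3) = 17; a(4) = 13; a(5) = 2; a(6) = 19; a(7) = 5; a(8) = 7; a(9) = 26; a(10) = 4; a(11) = 11; a(12) = 10; a(13) = 14; a(14) = 25; a(15) = 8; a(16) = 22; a(17) = 20; a(18) = 1.
The sequence repeats with period 18.
The value 2 first appears (with k ≥ 1) at a(5).

5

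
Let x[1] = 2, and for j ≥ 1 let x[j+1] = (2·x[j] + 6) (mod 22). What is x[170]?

20

x[1] = 2; x[2] = 10; x[3] = 4; x[4] = 14; x[5] = 12; x[6] = 8; x[7] = 0; x[8] = 6; x[9] = 18; x[10] = 20; x[11] = 2.
Since x[11] = x[1] = 2, the sequence is periodic with period 10.
(170 - 1) mod 10 = 9, so x[170] = x[10] = 20.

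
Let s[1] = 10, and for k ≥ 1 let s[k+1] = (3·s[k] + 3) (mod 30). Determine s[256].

9

Listing terms: s[1] = 10,  s[2] = 3,  s[3] = 12,  s[4] = 9,  s[5] = 0,  s[6] = 3.
Since s[6] = s[2] = 3, the sequence is eventually periodic: after a pre-period of length 1 it cycles with period 4.
For k ≥ 2, s[k] depends only on (k - 2) mod 4. (256 - 2) mod 4 = 2, so s[256] = s[4] = 9.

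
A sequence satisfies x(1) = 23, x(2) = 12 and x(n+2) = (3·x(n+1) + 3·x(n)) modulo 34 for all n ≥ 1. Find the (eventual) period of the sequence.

Computing terms: x(1) = 23; x(2) = 12; x(3) = 3; x(4) = 11; x(5) = 8; x(6) = 23; x(7) = 25; x(8) = 8; x(9) = 31; x(10) = 15; x(11) = 2; x(12) = 17; x(13) = 23; x(14) = 18; x(15) = 21; x(16) = 15; x(17) = 6; x(18) = 29; x(19) = 3; x(20) = 28; x(21) = 25; x(22) = 23; x(23) = 8; x(24) = 25; x(25) = 31; x(26) = 32; x(27) = 19; x(28) = 17; x(29) = 6; x(30) = 1; x(31) = 21; x(32) = 32; x(33) = 23; x(34) = 29; x(35) = 20; x(36) = 11; x(37) = 25; x(38) = 6; x(39) = 25; x(40) = 25; x(41) = 14; x(42) = 15; x(43) = 19; x(44) = 0; x(45) = 23; x(46) = 1; x(47) = 4; x(48) = 15; x(49) = 23; x(50) = 12.
Since (x(49), x(50)) = (x(1), x(2)) = (23, 12) (two consecutive terms determine the rest), the sequence is periodic with period 48.

48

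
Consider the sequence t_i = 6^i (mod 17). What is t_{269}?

t_1 = 6; t_2 = 2; t_3 = 12; t_4 = 4; t_5 = 7; t_6 = 8; t_7 = 14; t_8 = 16; t_9 = 11; t_{10} = 15; t_{11} = 5; t_{12} = 13; t_{13} = 10; t_{14} = 9; t_{15} = 3; t_{16} = 1; t_{17} = 6.
The sequence repeats with period 16.
So t_{269} = t_{1 + ((269-1) mod 16)} = t_{13} = 10.

10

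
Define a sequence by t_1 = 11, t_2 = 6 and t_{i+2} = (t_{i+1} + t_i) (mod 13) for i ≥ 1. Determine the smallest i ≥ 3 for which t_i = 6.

10

t_1 = 11; t_2 = 6; t_3 = 4; t_4 = 10; t_5 = 1; t_6 = 11; t_7 = 12; t_8 = 10; t_9 = 9; t_{10} = 6; t_{11} = 2; t_{12} = 8; t_{13} = 10; t_{14} = 5; t_{15} = 2; t_{16} = 7; t_{17} = 9; t_{18} = 3; t_{19} = 12; t_{20} = 2; t_{21} = 1; t_{22} = 3; t_{23} = 4; t_{24} = 7; t_{25} = 11; t_{26} = 5; t_{27} = 3; t_{28} = 8; t_{29} = 11; t_{30} = 6.
The sequence repeats with period 28.
The value 6 first appears (with i ≥ 3) at t_{10}.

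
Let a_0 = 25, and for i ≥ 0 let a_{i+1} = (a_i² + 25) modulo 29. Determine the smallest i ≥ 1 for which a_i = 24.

Listing terms: a_0 = 25,  a_1 = 12,  a_2 = 24,  a_3 = 21,  a_4 = 2,  a_5 = 0,  a_6 = 25.
Since a_6 = a_0 = 25, the sequence is periodic with period 6.
The value 24 first appears (with i ≥ 1) at a_2.

2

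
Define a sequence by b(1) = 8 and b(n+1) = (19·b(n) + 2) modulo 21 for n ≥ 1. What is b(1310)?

7

Computing terms: b(1) = 8; b(2) = 7; b(3) = 9; b(4) = 5; b(5) = 13; b(6) = 18; b(7) = 8.
Since b(7) = b(1) = 8, the sequence is periodic with period 6.
So b(1310) = b(1 + ((1310-1) mod 6)) = b(2) = 7.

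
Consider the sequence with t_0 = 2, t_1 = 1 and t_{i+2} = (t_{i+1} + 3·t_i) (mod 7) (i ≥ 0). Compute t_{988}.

3

We have t_0 = 2, t_1 = 1, t_2 = 0, t_3 = 3, t_4 = 3, t_5 = 5, t_6 = 0, t_7 = 1, t_8 = 1, t_9 = 4, t_{10} = 0, t_{11} = 5, t_{12} = 5, t_{13} = 6, t_{14} = 0, t_{15} = 4, t_{16} = 4, t_{17} = 2, t_{18} = 0, t_{19} = 6, t_{20} = 6, t_{21} = 3, t_{22} = 0, t_{23} = 2, t_{24} = 2, t_{25} = 1.
Since (t_{24}, t_{25}) = (t_0, t_1) = (2, 1) (two consecutive terms determine the rest), the sequence is periodic with period 24.
(988 - 0) mod 24 = 4, so t_{988} = t_4 = 3.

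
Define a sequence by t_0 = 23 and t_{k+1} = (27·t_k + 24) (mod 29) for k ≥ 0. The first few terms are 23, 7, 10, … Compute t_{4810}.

We have t_0 = 23,  t_1 = 7,  t_2 = 10,  t_3 = 4,  t_4 = 16,  t_5 = 21,  t_6 = 11,  t_7 = 2,  t_8 = 20,  t_9 = 13,  t_{10} = 27,  t_{11} = 28,  t_{12} = 26,  t_{13} = 1,  t_{14} = 22,  t_{15} = 9,  t_{16} = 6,  t_{17} = 12,  t_{18} = 0,  t_{19} = 24,  t_{20} = 5,  t_{21} = 14,  t_{22} = 25,  t_{23} = 3,  t_{24} = 18,  t_{25} = 17,  t_{26} = 19,  t_{27} = 15,  t_{28} = 23.
The sequence repeats with period 28.
(4810 - 0) mod 28 = 22, so t_{4810} = t_{22} = 25.

25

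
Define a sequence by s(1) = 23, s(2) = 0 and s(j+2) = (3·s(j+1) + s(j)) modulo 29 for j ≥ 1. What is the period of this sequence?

28

Computing terms: s(1) = 23; s(2) = 0; s(3) = 23; s(4) = 11; s(5) = 27; s(6) = 5; s(7) = 13; s(8) = 15; s(9) = 0; s(10) = 15; s(11) = 16; s(12) = 5; s(13) = 2; s(14) = 11; s(15) = 6; s(16) = 0; s(17) = 6; s(18) = 18; s(19) = 2; s(20) = 24; s(21) = 16; s(22) = 14; s(23) = 0; s(24) = 14; s(25) = 13; s(26) = 24; s(27) = 27; s(28) = 18; s(29) = 23; s(30) = 0.
Since (s(29), s(30)) = (s(1), s(2)) = (23, 0) (two consecutive terms determine the rest), the sequence is periodic with period 28.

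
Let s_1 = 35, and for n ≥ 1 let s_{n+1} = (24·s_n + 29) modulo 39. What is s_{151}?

Computing terms: s_1 = 35, s_2 = 11, s_3 = 20, s_4 = 2, s_5 = 38, s_6 = 5, s_7 = 32, s_8 = 17, s_9 = 8, s_{10} = 26, s_{11} = 29, s_{12} = 23, s_{13} = 35.
The sequence repeats with period 12.
(151 - 1) mod 12 = 6, so s_{151} = s_7 = 32.

32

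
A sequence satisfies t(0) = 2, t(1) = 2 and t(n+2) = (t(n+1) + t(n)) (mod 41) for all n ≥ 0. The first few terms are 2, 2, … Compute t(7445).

Listing terms: t(0) = 2; t(1) = 2; t(2) = 4; t(3) = 6; t(4) = 10; t(5) = 16; t(6) = 26; t(7) = 1; t(8) = 27; t(9) = 28; t(10) = 14; t(11) = 1; t(12) = 15; t(13) = 16; t(14) = 31; t(15) = 6; t(16) = 37; t(17) = 2; t(18) = 39; t(19) = 0; t(20) = 39; t(21) = 39; t(22) = 37; t(23) = 35; t(24) = 31; t(25) = 25; t(26) = 15; t(27) = 40; t(28) = 14; t(29) = 13; t(30) = 27; t(31) = 40; t(32) = 26; t(33) = 25; t(34) = 10; t(35) = 35; t(36) = 4; t(37) = 39; t(38) = 2; t(39) = 0; t(40) = 2; t(41) = 2.
Since (t(40), t(41)) = (t(0), t(1)) = (2, 2) (two consecutive terms determine the rest), the sequence is periodic with period 40.
(7445 - 0) mod 40 = 5, so t(7445) = t(5) = 16.

16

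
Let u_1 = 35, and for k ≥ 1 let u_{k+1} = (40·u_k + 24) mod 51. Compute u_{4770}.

47

Computing terms: u_1 = 35, u_2 = 47, u_3 = 17, u_4 = 41, u_5 = 32, u_6 = 29, u_7 = 11, u_8 = 5, u_9 = 20, u_{10} = 8, u_{11} = 38, u_{12} = 14, u_{13} = 23, u_{14} = 26, u_{15} = 44, u_{16} = 50, u_{17} = 35.
The sequence repeats with period 16.
(4770 - 1) mod 16 = 1, so u_{4770} = u_2 = 47.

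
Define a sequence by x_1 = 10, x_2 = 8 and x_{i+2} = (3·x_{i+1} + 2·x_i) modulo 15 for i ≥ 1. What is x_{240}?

Computing terms: x_1 = 10; x_2 = 8; x_3 = 14; x_4 = 13; x_5 = 7; x_6 = 2; x_7 = 5; x_8 = 4; x_9 = 7; x_{10} = 14; x_{11} = 11; x_{12} = 1; x_{13} = 10; x_{14} = 2; x_{15} = 11; x_{16} = 7; x_{17} = 13; x_{18} = 8; x_{19} = 5; x_{20} = 1; x_{21} = 13; x_{22} = 11; x_{23} = 14; x_{24} = 4; x_{25} = 10; x_{26} = 8.
The sequence repeats with period 24.
So x_{240} = x_{1 + ((240-1) mod 24)} = x_{24} = 4.

4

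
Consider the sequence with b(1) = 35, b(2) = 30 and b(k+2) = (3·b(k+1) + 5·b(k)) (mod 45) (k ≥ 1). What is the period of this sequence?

12

Listing terms: b(1) = 35,  b(2) = 30,  b(3) = 40,  b(4) = 0,  b(5) = 20,  b(6) = 15,  b(7) = 10,  b(8) = 15,  b(9) = 5,  b(10) = 0,  b(11) = 25,  b(12) = 30,  b(13) = 35,  b(14) = 30.
Since (b(13), b(14)) = (b(1), b(2)) = (35, 30) (two consecutive terms determine the rest), the sequence is periodic with period 12.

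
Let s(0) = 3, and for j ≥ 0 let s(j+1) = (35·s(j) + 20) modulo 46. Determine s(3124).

3

We have s(0) = 3, s(1) = 33, s(2) = 25, s(3) = 21, s(4) = 19, s(5) = 41, s(6) = 29, s(7) = 23, s(8) = 43, s(9) = 7, s(10) = 35, s(11) = 3.
Since s(11) = s(0) = 3, the sequence is periodic with period 11.
So s(3124) = s(0 + ((3124-0) mod 11)) = s(0) = 3.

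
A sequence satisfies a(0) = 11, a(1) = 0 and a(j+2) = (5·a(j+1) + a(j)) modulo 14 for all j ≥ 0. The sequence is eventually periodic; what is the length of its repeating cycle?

Computing terms: a(0) = 11, a(1) = 0, a(2) = 11, a(3) = 13, a(4) = 6, a(5) = 1, a(6) = 11, a(7) = 0.
Since (a(6), a(7)) = (a(0), a(1)) = (11, 0) (two consecutive terms determine the rest), the sequence is periodic with period 6.

6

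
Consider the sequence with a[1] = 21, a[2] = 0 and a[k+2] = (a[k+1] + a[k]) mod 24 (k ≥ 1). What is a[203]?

Computing terms: a[1] = 21,  a[2] = 0,  a[3] = 21,  a[4] = 21,  a[5] = 18,  a[6] = 15,  a[7] = 9,  a[8] = 0,  a[9] = 9,  a[10] = 9,  a[11] = 18,  a[12] = 3,  a[13] = 21,  a[14] = 0.
The sequence repeats with period 12.
(203 - 1) mod 12 = 10, so a[203] = a[11] = 18.

18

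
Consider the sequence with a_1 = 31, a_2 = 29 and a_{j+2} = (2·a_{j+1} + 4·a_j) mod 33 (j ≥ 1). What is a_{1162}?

29

Computing terms: a_1 = 31; a_2 = 29; a_3 = 17; a_4 = 18; a_5 = 5; a_6 = 16; a_7 = 19; a_8 = 3; a_9 = 16; a_{10} = 11; a_{11} = 20; a_{12} = 18; a_{13} = 17; a_{14} = 7; a_{15} = 16; a_{16} = 27; a_{17} = 19; a_{18} = 14; a_{19} = 5; a_{20} = 0; a_{21} = 20; a_{22} = 7; a_{23} = 28; a_{24} = 18; a_{25} = 16; a_{26} = 5; a_{27} = 8; a_{28} = 3; a_{29} = 5; a_{30} = 22; a_{31} = 31; a_{32} = 18; a_{33} = 28; a_{34} = 29; a_{35} = 5; a_{36} = 27; a_{37} = 8; a_{38} = 25; a_{39} = 16; a_{40} = 0; a_{41} = 31; a_{42} = 29.
The sequence repeats with period 40.
So a_{1162} = a_{1 + ((1162-1) mod 40)} = a_2 = 29.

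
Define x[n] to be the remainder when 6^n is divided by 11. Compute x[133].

7

x[1] = 6, x[2] = 3, x[3] = 7, x[4] = 9, x[5] = 10, x[6] = 5, x[7] = 8, x[8] = 4, x[9] = 2, x[10] = 1, x[11] = 6.
Since x[11] = x[1] = 6, the sequence is periodic with period 10.
(133 - 1) mod 10 = 2, so x[133] = x[3] = 7.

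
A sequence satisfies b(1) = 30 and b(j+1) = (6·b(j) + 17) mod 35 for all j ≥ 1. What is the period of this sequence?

We have b(1) = 30, b(2) = 22, b(3) = 9, b(4) = 1, b(5) = 23, b(6) = 15, b(7) = 2, b(8) = 29, b(9) = 16, b(10) = 8, b(11) = 30.
The sequence repeats with period 10.

10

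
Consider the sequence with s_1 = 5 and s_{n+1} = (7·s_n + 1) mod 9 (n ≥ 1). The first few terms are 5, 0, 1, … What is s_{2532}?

1

We have s_1 = 5; s_2 = 0; s_3 = 1; s_4 = 8; s_5 = 3; s_6 = 4; s_7 = 2; s_8 = 6; s_9 = 7; s_{10} = 5.
The sequence repeats with period 9.
(2532 - 1) mod 9 = 2, so s_{2532} = s_3 = 1.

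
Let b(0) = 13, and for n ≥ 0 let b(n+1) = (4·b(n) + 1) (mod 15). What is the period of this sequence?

Computing terms: b(0) = 13, b(1) = 8, b(2) = 3, b(3) = 13.
The sequence repeats with period 3.

3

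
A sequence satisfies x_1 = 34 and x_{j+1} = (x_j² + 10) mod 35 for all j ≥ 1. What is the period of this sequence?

3

Listing terms: x_1 = 34, x_2 = 11, x_3 = 26, x_4 = 21, x_5 = 31, x_6 = 26.
Since x_6 = x_3 = 26, the sequence is eventually periodic: after a pre-period of length 2 it cycles with period 3.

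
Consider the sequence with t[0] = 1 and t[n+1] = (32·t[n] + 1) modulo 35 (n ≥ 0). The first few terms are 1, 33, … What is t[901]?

We have t[0] = 1; t[1] = 33; t[2] = 7; t[3] = 15; t[4] = 26; t[5] = 28; t[6] = 22; t[7] = 5; t[8] = 21; t[9] = 8; t[10] = 12; t[11] = 0; t[12] = 1.
The sequence repeats with period 12.
So t[901] = t[0 + ((901-0) mod 12)] = t[1] = 33.

33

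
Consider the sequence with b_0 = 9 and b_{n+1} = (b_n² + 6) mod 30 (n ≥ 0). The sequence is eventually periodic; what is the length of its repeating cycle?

We have b_0 = 9,  b_1 = 27,  b_2 = 15,  b_3 = 21,  b_4 = 27.
Since b_4 = b_1 = 27, the sequence is eventually periodic: after a pre-period of length 1 it cycles with period 3.

3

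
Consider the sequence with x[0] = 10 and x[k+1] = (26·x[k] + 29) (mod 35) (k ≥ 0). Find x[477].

28

Listing terms: x[0] = 10,  x[1] = 9,  x[2] = 18,  x[3] = 7,  x[4] = 1,  x[5] = 20,  x[6] = 24,  x[7] = 23,  x[8] = 32,  x[9] = 21,  x[10] = 15,  x[11] = 34,  x[12] = 3,  x[13] = 2,  x[14] = 11,  x[15] = 0,  x[16] = 29,  x[17] = 13,  x[18] = 17,  x[19] = 16,  x[20] = 25,  x[21] = 14,  x[22] = 8,  x[23] = 27,  x[24] = 31,  x[25] = 30,  x[26] = 4,  x[27] = 28,  x[28] = 22,  x[29] = 6,  x[30] = 10.
The sequence repeats with period 30.
So x[477] = x[0 + ((477-0) mod 30)] = x[27] = 28.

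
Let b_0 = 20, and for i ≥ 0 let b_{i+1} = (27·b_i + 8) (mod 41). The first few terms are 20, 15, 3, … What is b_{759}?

Computing terms: b_0 = 20, b_1 = 15, b_2 = 3, b_3 = 7, b_4 = 33, b_5 = 38, b_6 = 9, b_7 = 5, b_8 = 20.
Since b_8 = b_0 = 20, the sequence is periodic with period 8.
So b_{759} = b_{0 + ((759-0) mod 8)} = b_7 = 5.

5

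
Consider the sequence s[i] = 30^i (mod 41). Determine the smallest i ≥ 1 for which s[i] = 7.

Computing terms: s[0] = 1, s[1] = 30, s[2] = 39, s[3] = 22, s[4] = 4, s[5] = 38, s[6] = 33, s[7] = 6, s[8] = 16, s[9] = 29, s[10] = 9, s[11] = 24, s[12] = 23, s[13] = 34, s[14] = 36, s[15] = 14, s[16] = 10, s[17] = 13, s[18] = 21, s[19] = 15, s[20] = 40, s[21] = 11, s[22] = 2, s[23] = 19, s[24] = 37, s[25] = 3, s[26] = 8, s[27] = 35, s[28] = 25, s[29] = 12, s[30] = 32, s[31] = 17, s[32] = 18, s[33] = 7, s[34] = 5, s[35] = 27, s[36] = 31, s[37] = 28, s[38] = 20, s[39] = 26, s[40] = 1.
The sequence repeats with period 40.
The value 7 first appears (with i ≥ 1) at s[33].

33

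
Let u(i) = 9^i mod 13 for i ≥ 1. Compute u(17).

3

Listing terms: u(1) = 9, u(2) = 3, u(3) = 1, u(4) = 9.
Since u(4) = u(1) = 9, the sequence is periodic with period 3.
(17 - 1) mod 3 = 1, so u(17) = u(2) = 3.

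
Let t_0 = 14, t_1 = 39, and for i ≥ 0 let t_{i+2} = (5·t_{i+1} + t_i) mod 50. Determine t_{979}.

t_0 = 14,  t_1 = 39,  t_2 = 9,  t_3 = 34,  t_4 = 29,  t_5 = 29,  t_6 = 24,  t_7 = 49,  t_8 = 19,  t_9 = 44,  t_{10} = 39,  t_{11} = 39,  t_{12} = 34,  t_{13} = 9,  t_{14} = 29,  t_{15} = 4,  t_{16} = 49,  t_{17} = 49,  t_{18} = 44,  t_{19} = 19,  t_{20} = 39,  t_{21} = 14,  t_{22} = 9,  t_{23} = 9,  t_{24} = 4,  t_{25} = 29,  t_{26} = 49,  t_{27} = 24,  t_{28} = 19,  t_{29} = 19,  t_{30} = 14,  t_{31} = 39.
Since (t_{30}, t_{31}) = (t_0, t_1) = (14, 39) (two consecutive terms determine the rest), the sequence is periodic with period 30.
(979 - 0) mod 30 = 19, so t_{979} = t_{19} = 19.

19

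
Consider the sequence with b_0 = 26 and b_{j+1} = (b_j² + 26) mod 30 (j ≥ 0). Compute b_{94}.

Listing terms: b_0 = 26; b_1 = 12; b_2 = 20; b_3 = 6; b_4 = 2; b_5 = 0; b_6 = 26.
Since b_6 = b_0 = 26, the sequence is periodic with period 6.
So b_{94} = b_{0 + ((94-0) mod 6)} = b_4 = 2.

2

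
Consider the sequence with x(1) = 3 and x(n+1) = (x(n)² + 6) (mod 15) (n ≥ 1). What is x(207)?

Listing terms: x(1) = 3; x(2) = 0; x(3) = 6; x(4) = 12; x(5) = 0.
Since x(5) = x(2) = 0, the sequence is eventually periodic: after a pre-period of length 1 it cycles with period 3.
For n ≥ 2, x(n) depends only on (n - 2) mod 3. (207 - 2) mod 3 = 1, so x(207) = x(3) = 6.

6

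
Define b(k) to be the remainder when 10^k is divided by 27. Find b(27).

1

b(1) = 10; b(2) = 19; b(3) = 1; b(4) = 10.
Since b(4) = b(1) = 10, the sequence is periodic with period 3.
So b(27) = b(1 + ((27-1) mod 3)) = b(3) = 1.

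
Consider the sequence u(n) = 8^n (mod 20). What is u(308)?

16

We have u(0) = 1,  u(1) = 8,  u(2) = 4,  u(3) = 12,  u(4) = 16,  u(5) = 8.
Since u(5) = u(1) = 8, the sequence is eventually periodic: after a pre-period of length 1 it cycles with period 4.
For n ≥ 1, u(n) depends only on (n - 1) mod 4. (308 - 1) mod 4 = 3, so u(308) = u(4) = 16.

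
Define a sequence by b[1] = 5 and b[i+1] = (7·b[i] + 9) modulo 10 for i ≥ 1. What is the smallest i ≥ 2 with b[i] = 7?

3

We have b[1] = 5; b[2] = 4; b[3] = 7; b[4] = 8; b[5] = 5.
Since b[5] = b[1] = 5, the sequence is periodic with period 4.
The value 7 first appears (with i ≥ 2) at b[3].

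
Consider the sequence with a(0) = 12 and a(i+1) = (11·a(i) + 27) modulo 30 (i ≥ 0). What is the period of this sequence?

a(0) = 12; a(1) = 9; a(2) = 6; a(3) = 3; a(4) = 0; a(5) = 27; a(6) = 24; a(7) = 21; a(8) = 18; a(9) = 15; a(10) = 12.
Since a(10) = a(0) = 12, the sequence is periodic with period 10.

10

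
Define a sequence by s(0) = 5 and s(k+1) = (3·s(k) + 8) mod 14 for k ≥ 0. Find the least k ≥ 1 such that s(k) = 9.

1

We have s(0) = 5; s(1) = 9; s(2) = 7; s(3) = 1; s(4) = 11; s(5) = 13; s(6) = 5.
Since s(6) = s(0) = 5, the sequence is periodic with period 6.
The value 9 first appears (with k ≥ 1) at s(1).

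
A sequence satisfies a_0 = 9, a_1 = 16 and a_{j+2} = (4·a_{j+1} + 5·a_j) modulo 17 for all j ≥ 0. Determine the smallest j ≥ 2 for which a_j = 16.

Listing terms: a_0 = 9; a_1 = 16; a_2 = 7; a_3 = 6; a_4 = 8; a_5 = 11; a_6 = 16; a_7 = 0; a_8 = 12; a_9 = 14; a_{10} = 14; a_{11} = 7; a_{12} = 13; a_{13} = 2; a_{14} = 5; a_{15} = 13; a_{16} = 9; a_{17} = 16.
Since (a_{16}, a_{17}) = (a_0, a_1) = (9, 16) (two consecutive terms determine the rest), the sequence is periodic with period 16.
The value 16 first appears (with j ≥ 2) at a_6.

6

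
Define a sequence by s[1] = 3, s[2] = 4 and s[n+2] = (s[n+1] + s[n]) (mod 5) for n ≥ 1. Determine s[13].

Computing terms: s[1] = 3; s[2] = 4; s[3] = 2; s[4] = 1; s[5] = 3; s[6] = 4.
The sequence repeats with period 4.
So s[13] = s[1 + ((13-1) mod 4)] = s[1] = 3.

3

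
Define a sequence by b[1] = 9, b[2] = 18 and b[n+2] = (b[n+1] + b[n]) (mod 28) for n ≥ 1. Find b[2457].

19

We have b[1] = 9; b[2] = 18; b[3] = 27; b[4] = 17; b[5] = 16; b[6] = 5; b[7] = 21; b[8] = 26; b[9] = 19; b[10] = 17; b[11] = 8; b[12] = 25; b[13] = 5; b[14] = 2; b[15] = 7; b[16] = 9; b[17] = 16; b[18] = 25; b[19] = 13; b[20] = 10; b[21] = 23; b[22] = 5; b[23] = 0; b[24] = 5; b[25] = 5; b[26] = 10; b[27] = 15; b[28] = 25; b[29] = 12; b[30] = 9; b[31] = 21; b[32] = 2; b[33] = 23; b[34] = 25; b[35] = 20; b[36] = 17; b[37] = 9; b[38] = 26; b[39] = 7; b[40] = 5; b[41] = 12; b[42] = 17; b[43] = 1; b[44] = 18; b[45] = 19; b[46] = 9; b[47] = 0; b[48] = 9; b[49] = 9; b[50] = 18.
The sequence repeats with period 48.
(2457 - 1) mod 48 = 8, so b[2457] = b[9] = 19.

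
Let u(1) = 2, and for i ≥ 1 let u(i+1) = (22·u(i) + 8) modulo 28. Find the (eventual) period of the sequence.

7

Computing terms: u(1) = 2, u(2) = 24, u(3) = 4, u(4) = 12, u(5) = 20, u(6) = 0, u(7) = 8, u(8) = 16, u(9) = 24.
Since u(9) = u(2) = 24, the sequence is eventually periodic: after a pre-period of length 1 it cycles with period 7.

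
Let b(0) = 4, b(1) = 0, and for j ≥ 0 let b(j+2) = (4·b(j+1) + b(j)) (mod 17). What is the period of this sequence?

12

b(0) = 4; b(1) = 0; b(2) = 4; b(3) = 16; b(4) = 0; b(5) = 16; b(6) = 13; b(7) = 0; b(8) = 13; b(9) = 1; b(10) = 0; b(11) = 1; b(12) = 4; b(13) = 0.
The sequence repeats with period 12.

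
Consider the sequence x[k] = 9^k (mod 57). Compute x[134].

Listing terms: x[1] = 9, x[2] = 24, x[3] = 45, x[4] = 6, x[5] = 54, x[6] = 30, x[7] = 42, x[8] = 36, x[9] = 39, x[10] = 9.
Since x[10] = x[1] = 9, the sequence is periodic with period 9.
So x[134] = x[1 + ((134-1) mod 9)] = x[8] = 36.

36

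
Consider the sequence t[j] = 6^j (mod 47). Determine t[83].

16

Listing terms: t[0] = 1; t[1] = 6; t[2] = 36; t[3] = 28; t[4] = 27; t[5] = 21; t[6] = 32; t[7] = 4; t[8] = 24; t[9] = 3; t[10] = 18; t[11] = 14; t[12] = 37; t[13] = 34; t[14] = 16; t[15] = 2; t[16] = 12; t[17] = 25; t[18] = 9; t[19] = 7; t[20] = 42; t[21] = 17; t[22] = 8; t[23] = 1.
Since t[23] = t[0] = 1, the sequence is periodic with period 23.
So t[83] = t[0 + ((83-0) mod 23)] = t[14] = 16.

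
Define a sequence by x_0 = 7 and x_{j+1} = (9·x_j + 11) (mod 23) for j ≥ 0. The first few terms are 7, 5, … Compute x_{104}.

x_0 = 7,  x_1 = 5,  x_2 = 10,  x_3 = 9,  x_4 = 0,  x_5 = 11,  x_6 = 18,  x_7 = 12,  x_8 = 4,  x_9 = 1,  x_{10} = 20,  x_{11} = 7.
The sequence repeats with period 11.
So x_{104} = x_{0 + ((104-0) mod 11)} = x_5 = 11.

11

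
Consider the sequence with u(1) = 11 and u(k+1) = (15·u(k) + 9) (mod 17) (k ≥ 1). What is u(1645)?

u(1) = 11, u(2) = 4, u(3) = 1, u(4) = 7, u(5) = 12, u(6) = 2, u(7) = 5, u(8) = 16, u(9) = 11.
The sequence repeats with period 8.
So u(1645) = u(1 + ((1645-1) mod 8)) = u(5) = 12.

12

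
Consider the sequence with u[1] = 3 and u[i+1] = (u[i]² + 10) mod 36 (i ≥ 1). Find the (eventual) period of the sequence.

We have u[1] = 3, u[2] = 19, u[3] = 11, u[4] = 23, u[5] = 35, u[6] = 11.
Since u[6] = u[3] = 11, the sequence is eventually periodic: after a pre-period of length 2 it cycles with period 3.

3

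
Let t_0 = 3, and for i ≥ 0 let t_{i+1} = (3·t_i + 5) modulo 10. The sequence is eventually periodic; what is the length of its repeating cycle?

4

Listing terms: t_0 = 3, t_1 = 4, t_2 = 7, t_3 = 6, t_4 = 3.
Since t_4 = t_0 = 3, the sequence is periodic with period 4.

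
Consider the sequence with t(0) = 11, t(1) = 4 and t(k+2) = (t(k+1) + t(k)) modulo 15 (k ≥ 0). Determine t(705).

Computing terms: t(0) = 11; t(1) = 4; t(2) = 0; t(3) = 4; t(4) = 4; t(5) = 8; t(6) = 12; t(7) = 5; t(8) = 2; t(9) = 7; t(10) = 9; t(11) = 1; t(12) = 10; t(13) = 11; t(14) = 6; t(15) = 2; t(16) = 8; t(17) = 10; t(18) = 3; t(19) = 13; t(20) = 1; t(21) = 14; t(22) = 0; t(23) = 14; t(24) = 14; t(25) = 13; t(26) = 12; t(27) = 10; t(28) = 7; t(29) = 2; t(30) = 9; t(31) = 11; t(32) = 5; t(33) = 1; t(34) = 6; t(35) = 7; t(36) = 13; t(37) = 5; t(38) = 3; t(39) = 8; t(40) = 11; t(41) = 4.
The sequence repeats with period 40.
So t(705) = t(0 + ((705-0) mod 40)) = t(25) = 13.

13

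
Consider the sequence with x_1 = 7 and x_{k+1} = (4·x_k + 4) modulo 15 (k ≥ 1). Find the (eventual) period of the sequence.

x_1 = 7, x_2 = 2, x_3 = 12, x_4 = 7.
The sequence repeats with period 3.

3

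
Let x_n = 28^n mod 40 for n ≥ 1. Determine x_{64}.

16

We have x_1 = 28; x_2 = 24; x_3 = 32; x_4 = 16; x_5 = 8; x_6 = 24.
Since x_6 = x_2 = 24, the sequence is eventually periodic: after a pre-period of length 1 it cycles with period 4.
For n ≥ 2, x_n depends only on (n - 2) mod 4. (64 - 2) mod 4 = 2, so x_{64} = x_4 = 16.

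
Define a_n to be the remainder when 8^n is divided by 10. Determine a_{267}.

a_0 = 1,  a_1 = 8,  a_2 = 4,  a_3 = 2,  a_4 = 6,  a_5 = 8.
Since a_5 = a_1 = 8, the sequence is eventually periodic: after a pre-period of length 1 it cycles with period 4.
For n ≥ 1, a_n depends only on (n - 1) mod 4. (267 - 1) mod 4 = 2, so a_{267} = a_3 = 2.

2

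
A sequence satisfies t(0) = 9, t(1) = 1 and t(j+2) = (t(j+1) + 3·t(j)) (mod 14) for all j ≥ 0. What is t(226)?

7

Listing terms: t(0) = 9,  t(1) = 1,  t(2) = 0,  t(3) = 3,  t(4) = 3,  t(5) = 12,  t(6) = 7,  t(7) = 1,  t(8) = 8,  t(9) = 11,  t(10) = 7,  t(11) = 12,  t(12) = 5,  t(13) = 13,  t(14) = 0,  t(15) = 11,  t(16) = 11,  t(17) = 2,  t(18) = 7,  t(19) = 13,  t(20) = 6,  t(21) = 3,  t(22) = 7,  t(23) = 2,  t(24) = 9,  t(25) = 1.
The sequence repeats with period 24.
So t(226) = t(0 + ((226-0) mod 24)) = t(10) = 7.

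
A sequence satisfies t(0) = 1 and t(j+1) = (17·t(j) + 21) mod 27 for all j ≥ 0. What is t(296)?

We have t(0) = 1,  t(1) = 11,  t(2) = 19,  t(3) = 20,  t(4) = 10,  t(5) = 2,  t(6) = 1.
The sequence repeats with period 6.
(296 - 0) mod 6 = 2, so t(296) = t(2) = 19.

19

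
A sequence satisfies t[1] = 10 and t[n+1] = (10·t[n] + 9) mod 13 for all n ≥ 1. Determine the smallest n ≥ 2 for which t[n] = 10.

7

Computing terms: t[1] = 10, t[2] = 5, t[3] = 7, t[4] = 1, t[5] = 6, t[6] = 4, t[7] = 10.
The sequence repeats with period 6.
The value 10 next appears (with n ≥ 2) at t[7].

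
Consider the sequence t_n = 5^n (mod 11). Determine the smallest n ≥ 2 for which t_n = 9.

t_1 = 5, t_2 = 3, t_3 = 4, t_4 = 9, t_5 = 1, t_6 = 5.
The sequence repeats with period 5.
The value 9 first appears (with n ≥ 2) at t_4.

4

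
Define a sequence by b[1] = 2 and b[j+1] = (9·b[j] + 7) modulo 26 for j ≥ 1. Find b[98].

25

Listing terms: b[1] = 2,  b[2] = 25,  b[3] = 24,  b[4] = 15,  b[5] = 12,  b[6] = 11,  b[7] = 2.
Since b[7] = b[1] = 2, the sequence is periodic with period 6.
So b[98] = b[1 + ((98-1) mod 6)] = b[2] = 25.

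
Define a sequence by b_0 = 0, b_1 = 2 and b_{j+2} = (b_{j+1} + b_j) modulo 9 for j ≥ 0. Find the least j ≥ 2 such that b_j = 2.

2

Computing terms: b_0 = 0, b_1 = 2, b_2 = 2, b_3 = 4, b_4 = 6, b_5 = 1, b_6 = 7, b_7 = 8, b_8 = 6, b_9 = 5, b_{10} = 2, b_{11} = 7, b_{12} = 0, b_{13} = 7, b_{14} = 7, b_{15} = 5, b_{16} = 3, b_{17} = 8, b_{18} = 2, b_{19} = 1, b_{20} = 3, b_{21} = 4, b_{22} = 7, b_{23} = 2, b_{24} = 0, b_{25} = 2.
Since (b_{24}, b_{25}) = (b_0, b_1) = (0, 2) (two consecutive terms determine the rest), the sequence is periodic with period 24.
The value 2 first appears (with j ≥ 2) at b_2.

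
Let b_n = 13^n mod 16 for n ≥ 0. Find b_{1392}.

b_0 = 1,  b_1 = 13,  b_2 = 9,  b_3 = 5,  b_4 = 1.
The sequence repeats with period 4.
(1392 - 0) mod 4 = 0, so b_{1392} = b_0 = 1.

1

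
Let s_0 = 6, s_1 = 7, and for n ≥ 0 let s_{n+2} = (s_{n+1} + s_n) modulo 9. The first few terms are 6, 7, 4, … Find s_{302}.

5

Computing terms: s_0 = 6; s_1 = 7; s_2 = 4; s_3 = 2; s_4 = 6; s_5 = 8; s_6 = 5; s_7 = 4; s_8 = 0; s_9 = 4; s_{10} = 4; s_{11} = 8; s_{12} = 3; s_{13} = 2; s_{14} = 5; s_{15} = 7; s_{16} = 3; s_{17} = 1; s_{18} = 4; s_{19} = 5; s_{20} = 0; s_{21} = 5; s_{22} = 5; s_{23} = 1; s_{24} = 6; s_{25} = 7.
The sequence repeats with period 24.
(302 - 0) mod 24 = 14, so s_{302} = s_{14} = 5.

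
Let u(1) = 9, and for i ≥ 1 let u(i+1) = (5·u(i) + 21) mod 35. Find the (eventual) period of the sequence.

6

u(1) = 9, u(2) = 31, u(3) = 1, u(4) = 26, u(5) = 11, u(6) = 6, u(7) = 16, u(8) = 31.
Since u(8) = u(2) = 31, the sequence is eventually periodic: after a pre-period of length 1 it cycles with period 6.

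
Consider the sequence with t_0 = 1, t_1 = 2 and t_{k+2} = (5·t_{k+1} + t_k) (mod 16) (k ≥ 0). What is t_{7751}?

13

We have t_0 = 1, t_1 = 2, t_2 = 11, t_3 = 9, t_4 = 8, t_5 = 1, t_6 = 13, t_7 = 2, t_8 = 7, t_9 = 5, t_{10} = 0, t_{11} = 5, t_{12} = 9, t_{13} = 2, t_{14} = 3, t_{15} = 1, t_{16} = 8, t_{17} = 9, t_{18} = 5, t_{19} = 2, t_{20} = 15, t_{21} = 13, t_{22} = 0, t_{23} = 13, t_{24} = 1, t_{25} = 2.
The sequence repeats with period 24.
So t_{7751} = t_{0 + ((7751-0) mod 24)} = t_{23} = 13.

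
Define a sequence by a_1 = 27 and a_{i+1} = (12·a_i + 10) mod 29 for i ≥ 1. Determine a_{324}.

28

Listing terms: a_1 = 27; a_2 = 15; a_3 = 16; a_4 = 28; a_5 = 27.
Since a_5 = a_1 = 27, the sequence is periodic with period 4.
So a_{324} = a_{1 + ((324-1) mod 4)} = a_4 = 28.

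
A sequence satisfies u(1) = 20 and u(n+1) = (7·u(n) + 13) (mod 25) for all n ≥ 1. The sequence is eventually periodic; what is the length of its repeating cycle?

4

u(1) = 20, u(2) = 3, u(3) = 9, u(4) = 1, u(5) = 20.
Since u(5) = u(1) = 20, the sequence is periodic with period 4.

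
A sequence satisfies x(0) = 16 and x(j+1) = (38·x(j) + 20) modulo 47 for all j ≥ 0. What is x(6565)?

x(0) = 16,  x(1) = 17,  x(2) = 8,  x(3) = 42,  x(4) = 18,  x(5) = 46,  x(6) = 29,  x(7) = 41,  x(8) = 27,  x(9) = 12,  x(10) = 6,  x(11) = 13,  x(12) = 44,  x(13) = 0,  x(14) = 20,  x(15) = 28,  x(16) = 3,  x(17) = 40,  x(18) = 36,  x(19) = 25,  x(20) = 30,  x(21) = 32,  x(22) = 14,  x(23) = 35,  x(24) = 34,  x(25) = 43,  x(26) = 9,  x(27) = 33,  x(28) = 5,  x(29) = 22,  x(30) = 10,  x(31) = 24,  x(32) = 39,  x(33) = 45,  x(34) = 38,  x(35) = 7,  x(36) = 4,  x(37) = 31,  x(38) = 23,  x(39) = 1,  x(40) = 11,  x(41) = 15,  x(42) = 26,  x(43) = 21,  x(44) = 19,  x(45) = 37,  x(46) = 16.
Since x(46) = x(0) = 16, the sequence is periodic with period 46.
(6565 - 0) mod 46 = 33, so x(6565) = x(33) = 45.

45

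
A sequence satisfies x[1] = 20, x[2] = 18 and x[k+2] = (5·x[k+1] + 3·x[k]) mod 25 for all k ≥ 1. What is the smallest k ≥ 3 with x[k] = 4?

Computing terms: x[1] = 20,  x[2] = 18,  x[3] = 0,  x[4] = 4,  x[5] = 20,  x[6] = 12,  x[7] = 20,  x[8] = 11,  x[9] = 15,  x[10] = 8,  x[11] = 10,  x[12] = 24,  x[13] = 0,  x[14] = 22,  x[15] = 10,  x[16] = 16,  x[17] = 10,  x[18] = 23,  x[19] = 20,  x[20] = 19,  x[21] = 5,  x[22] = 7,  x[23] = 0,  x[24] = 21,  x[25] = 5,  x[26] = 13,  x[27] = 5,  x[28] = 14,  x[29] = 10,  x[30] = 17,  x[31] = 15,  x[32] = 1,  x[33] = 0,  x[34] = 3,  x[35] = 15,  x[36] = 9,  x[37] = 15,  x[38] = 2,  x[39] = 5,  x[40] = 6,  x[41] = 20,  x[42] = 18.
Since (x[41], x[42]) = (x[1], x[2]) = (20, 18) (two consecutive terms determine the rest), the sequence is periodic with period 40.
The value 4 first appears (with k ≥ 3) at x[4].

4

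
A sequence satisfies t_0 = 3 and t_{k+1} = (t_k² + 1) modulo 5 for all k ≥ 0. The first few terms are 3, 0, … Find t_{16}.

0

Listing terms: t_0 = 3; t_1 = 0; t_2 = 1; t_3 = 2; t_4 = 0.
Since t_4 = t_1 = 0, the sequence is eventually periodic: after a pre-period of length 1 it cycles with period 3.
For k ≥ 1, t_k depends only on (k - 1) mod 3. (16 - 1) mod 3 = 0, so t_{16} = t_1 = 0.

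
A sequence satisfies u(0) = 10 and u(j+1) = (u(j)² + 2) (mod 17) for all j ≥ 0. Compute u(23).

Computing terms: u(0) = 10,  u(1) = 0,  u(2) = 2,  u(3) = 6,  u(4) = 4,  u(5) = 1,  u(6) = 3,  u(7) = 11,  u(8) = 4.
Since u(8) = u(4) = 4, the sequence is eventually periodic: after a pre-period of length 4 it cycles with period 4.
For j ≥ 4, u(j) depends only on (j - 4) mod 4. (23 - 4) mod 4 = 3, so u(23) = u(7) = 11.

11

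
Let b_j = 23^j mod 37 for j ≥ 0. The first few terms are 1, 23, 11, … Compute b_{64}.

Computing terms: b_0 = 1,  b_1 = 23,  b_2 = 11,  b_3 = 31,  b_4 = 10,  b_5 = 8,  b_6 = 36,  b_7 = 14,  b_8 = 26,  b_9 = 6,  b_{10} = 27,  b_{11} = 29,  b_{12} = 1.
The sequence repeats with period 12.
(64 - 0) mod 12 = 4, so b_{64} = b_4 = 10.

10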